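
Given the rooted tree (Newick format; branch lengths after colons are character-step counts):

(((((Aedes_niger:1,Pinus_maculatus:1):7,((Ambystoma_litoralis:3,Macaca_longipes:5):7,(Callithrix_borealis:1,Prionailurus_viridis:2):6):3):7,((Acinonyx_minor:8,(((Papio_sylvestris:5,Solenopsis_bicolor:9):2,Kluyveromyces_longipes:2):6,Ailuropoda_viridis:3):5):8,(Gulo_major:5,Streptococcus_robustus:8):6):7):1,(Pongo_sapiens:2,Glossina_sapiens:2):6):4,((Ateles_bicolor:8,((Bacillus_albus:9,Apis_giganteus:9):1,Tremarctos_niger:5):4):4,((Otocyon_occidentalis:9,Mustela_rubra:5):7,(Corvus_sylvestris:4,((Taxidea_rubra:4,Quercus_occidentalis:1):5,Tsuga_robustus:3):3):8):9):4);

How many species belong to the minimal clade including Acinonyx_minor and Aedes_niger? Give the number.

13

The MRCA of Acinonyx_minor and Aedes_niger is the node subtending (((Aedes_niger,Pinus_maculatus),((Ambystoma_litoralis,Macaca_longipes),(Callithrix_borealis,Prionailurus_viridis))),((Acinonyx_minor,(((Papio_sylvestris,Solenopsis_bicolor),Kluyveromyces_longipes),Ailuropoda_viridis)),(Gulo_major,Streptococcus_robustus))).
That clade contains 13 terminal taxa: Acinonyx_minor, Aedes_niger, Ailuropoda_viridis, Ambystoma_litoralis, Callithrix_borealis, Gulo_major, Kluyveromyces_longipes, Macaca_longipes, Papio_sylvestris, Pinus_maculatus, Prionailurus_viridis, Solenopsis_bicolor, Streptococcus_robustus.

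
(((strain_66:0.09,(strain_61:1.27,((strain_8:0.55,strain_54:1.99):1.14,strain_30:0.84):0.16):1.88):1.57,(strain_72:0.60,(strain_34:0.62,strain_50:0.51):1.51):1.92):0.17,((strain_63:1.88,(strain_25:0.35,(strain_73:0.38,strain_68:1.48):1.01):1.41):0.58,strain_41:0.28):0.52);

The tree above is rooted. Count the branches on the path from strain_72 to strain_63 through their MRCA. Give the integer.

6

The MRCA of strain_72 and strain_63 is the root of the tree.
From strain_72 up to that node: 3 branches. From strain_63 up to the same node: 3 branches. Total: 3 + 3 = 6.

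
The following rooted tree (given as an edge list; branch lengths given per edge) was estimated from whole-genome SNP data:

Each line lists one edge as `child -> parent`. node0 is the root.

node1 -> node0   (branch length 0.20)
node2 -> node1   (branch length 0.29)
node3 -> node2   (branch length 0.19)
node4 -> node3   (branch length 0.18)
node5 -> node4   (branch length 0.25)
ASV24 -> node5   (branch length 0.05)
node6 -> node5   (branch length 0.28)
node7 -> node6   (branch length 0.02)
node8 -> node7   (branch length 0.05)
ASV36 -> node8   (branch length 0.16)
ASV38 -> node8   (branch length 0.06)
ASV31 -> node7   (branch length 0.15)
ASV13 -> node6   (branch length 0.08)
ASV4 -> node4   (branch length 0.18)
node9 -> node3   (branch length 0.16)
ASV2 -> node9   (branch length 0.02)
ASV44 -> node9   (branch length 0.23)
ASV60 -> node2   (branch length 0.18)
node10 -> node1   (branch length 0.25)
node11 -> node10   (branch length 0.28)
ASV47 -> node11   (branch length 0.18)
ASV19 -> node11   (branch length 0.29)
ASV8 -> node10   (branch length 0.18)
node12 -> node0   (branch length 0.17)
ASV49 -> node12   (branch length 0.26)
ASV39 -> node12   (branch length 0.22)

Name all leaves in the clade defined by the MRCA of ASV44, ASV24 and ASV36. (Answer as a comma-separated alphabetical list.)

Tracing ASV44: it sits inside (ASV2,ASV44).
Tracing ASV24: it sits inside (ASV24,(((ASV36,ASV38),ASV31),ASV13)).
Tracing ASV36: it sits inside (ASV36,ASV38).
The smallest clade enclosing all 3 is (((ASV24,(((ASV36,ASV38),ASV31),ASV13)),ASV4),(ASV2,ASV44)); the answer is its 8 terminal taxa in alphabetical order.

ASV13, ASV2, ASV24, ASV31, ASV36, ASV38, ASV4, ASV44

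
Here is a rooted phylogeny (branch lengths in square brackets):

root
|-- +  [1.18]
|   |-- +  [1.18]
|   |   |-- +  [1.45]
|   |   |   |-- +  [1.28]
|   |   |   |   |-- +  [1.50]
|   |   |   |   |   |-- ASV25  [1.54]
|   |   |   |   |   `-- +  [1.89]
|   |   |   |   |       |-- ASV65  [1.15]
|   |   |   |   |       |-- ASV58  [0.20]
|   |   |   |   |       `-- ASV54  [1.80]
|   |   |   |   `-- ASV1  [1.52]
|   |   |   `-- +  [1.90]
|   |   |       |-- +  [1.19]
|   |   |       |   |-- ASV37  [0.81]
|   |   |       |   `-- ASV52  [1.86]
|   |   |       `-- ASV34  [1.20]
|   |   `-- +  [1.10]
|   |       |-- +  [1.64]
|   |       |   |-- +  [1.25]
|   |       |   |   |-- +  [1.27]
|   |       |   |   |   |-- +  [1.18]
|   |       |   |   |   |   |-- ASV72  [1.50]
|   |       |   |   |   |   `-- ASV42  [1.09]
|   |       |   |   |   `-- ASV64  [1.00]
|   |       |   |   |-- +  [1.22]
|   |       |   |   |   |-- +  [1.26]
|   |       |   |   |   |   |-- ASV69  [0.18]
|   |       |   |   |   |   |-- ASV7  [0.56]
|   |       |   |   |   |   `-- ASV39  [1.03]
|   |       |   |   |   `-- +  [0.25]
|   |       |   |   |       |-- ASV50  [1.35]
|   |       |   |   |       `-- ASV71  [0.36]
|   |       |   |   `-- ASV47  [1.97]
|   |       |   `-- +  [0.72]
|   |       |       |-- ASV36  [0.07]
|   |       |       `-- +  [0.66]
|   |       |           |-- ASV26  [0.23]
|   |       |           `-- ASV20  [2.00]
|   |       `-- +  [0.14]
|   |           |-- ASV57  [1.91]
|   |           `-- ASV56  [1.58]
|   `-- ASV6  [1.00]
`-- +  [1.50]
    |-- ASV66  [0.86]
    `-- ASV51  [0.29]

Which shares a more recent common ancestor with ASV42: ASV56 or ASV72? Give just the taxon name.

ASV72

The MRCA of ASV42 and ASV72 subtends (ASV72,ASV42) (2 taxa).
The MRCA of ASV42 and ASV56 subtends (((((ASV72,ASV42),ASV64),((ASV69,ASV7,ASV39),(ASV50,ASV71)),ASV47),(ASV36,(ASV26,ASV20))),(ASV57,ASV56)) (14 taxa).
The first is nested inside the second, so ASV42 shares a more recent common ancestor with ASV72.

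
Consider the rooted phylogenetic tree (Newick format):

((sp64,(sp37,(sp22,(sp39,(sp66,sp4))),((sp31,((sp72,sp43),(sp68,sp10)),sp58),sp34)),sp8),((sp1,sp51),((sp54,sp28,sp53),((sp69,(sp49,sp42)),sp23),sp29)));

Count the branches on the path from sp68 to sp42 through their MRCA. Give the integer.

The MRCA of sp68 and sp42 is the root of the tree.
From sp68 up to that node: 7 branches. From sp42 up to the same node: 6 branches. Total: 7 + 6 = 13.

13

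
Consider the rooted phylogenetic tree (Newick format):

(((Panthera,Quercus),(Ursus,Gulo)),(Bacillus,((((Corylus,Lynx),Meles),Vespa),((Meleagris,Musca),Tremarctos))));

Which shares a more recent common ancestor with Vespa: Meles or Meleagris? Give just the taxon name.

Meles

The MRCA of Vespa and Meles subtends (((Corylus,Lynx),Meles),Vespa) (4 taxa).
The MRCA of Vespa and Meleagris subtends ((((Corylus,Lynx),Meles),Vespa),((Meleagris,Musca),Tremarctos)) (7 taxa).
The first is nested inside the second, so Vespa shares a more recent common ancestor with Meles.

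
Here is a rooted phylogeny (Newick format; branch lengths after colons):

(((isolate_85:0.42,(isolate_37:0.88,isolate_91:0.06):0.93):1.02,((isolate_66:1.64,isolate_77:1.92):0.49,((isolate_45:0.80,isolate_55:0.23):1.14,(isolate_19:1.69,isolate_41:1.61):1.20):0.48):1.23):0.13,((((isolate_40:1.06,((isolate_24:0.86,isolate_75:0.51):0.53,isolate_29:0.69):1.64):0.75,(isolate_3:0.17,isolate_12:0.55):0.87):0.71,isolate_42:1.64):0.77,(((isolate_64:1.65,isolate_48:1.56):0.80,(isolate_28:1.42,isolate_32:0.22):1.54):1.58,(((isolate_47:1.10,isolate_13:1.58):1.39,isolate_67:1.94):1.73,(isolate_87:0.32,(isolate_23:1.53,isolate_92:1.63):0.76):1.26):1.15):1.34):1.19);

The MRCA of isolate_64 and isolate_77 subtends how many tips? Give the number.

26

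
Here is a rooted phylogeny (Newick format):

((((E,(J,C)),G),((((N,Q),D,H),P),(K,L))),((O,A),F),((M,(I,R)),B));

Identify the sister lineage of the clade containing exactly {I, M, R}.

B

The clade containing exactly {I, M, R} attaches to the tree at the node subtending ((M,(I,R)),B).
The other lineage descending from that same node — the sister group — is the single tip B.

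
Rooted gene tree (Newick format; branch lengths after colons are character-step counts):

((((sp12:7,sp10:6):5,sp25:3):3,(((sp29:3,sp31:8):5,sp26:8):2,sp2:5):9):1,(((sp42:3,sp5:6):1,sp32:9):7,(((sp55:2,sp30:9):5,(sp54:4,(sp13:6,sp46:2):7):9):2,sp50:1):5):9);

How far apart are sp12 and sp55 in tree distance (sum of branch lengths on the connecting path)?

39

The path runs sp12 → … → MRCA → … → sp55; the MRCA is the root of the tree.
Branch lengths along that path: 7 + 5 + 3 + 1 + 9 + 5 + 2 + 5 + 2 = 39.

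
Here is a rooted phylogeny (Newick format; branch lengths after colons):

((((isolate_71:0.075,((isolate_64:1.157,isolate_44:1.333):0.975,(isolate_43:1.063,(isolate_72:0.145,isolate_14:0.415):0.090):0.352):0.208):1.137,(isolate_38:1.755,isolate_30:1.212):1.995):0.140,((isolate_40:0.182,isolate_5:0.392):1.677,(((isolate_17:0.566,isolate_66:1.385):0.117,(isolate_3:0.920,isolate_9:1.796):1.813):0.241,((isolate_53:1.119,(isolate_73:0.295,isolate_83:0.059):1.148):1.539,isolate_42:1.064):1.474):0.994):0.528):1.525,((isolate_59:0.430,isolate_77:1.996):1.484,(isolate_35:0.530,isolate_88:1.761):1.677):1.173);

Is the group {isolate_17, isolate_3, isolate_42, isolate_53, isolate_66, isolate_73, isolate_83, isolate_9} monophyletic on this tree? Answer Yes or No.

Yes

The most recent common ancestor of these taxa subtends (((isolate_17,isolate_66),(isolate_3,isolate_9)),((isolate_53,(isolate_73,isolate_83)),isolate_42)).
That clade has exactly 8 tips — every listed taxon and nothing else — so the group is monophyletic.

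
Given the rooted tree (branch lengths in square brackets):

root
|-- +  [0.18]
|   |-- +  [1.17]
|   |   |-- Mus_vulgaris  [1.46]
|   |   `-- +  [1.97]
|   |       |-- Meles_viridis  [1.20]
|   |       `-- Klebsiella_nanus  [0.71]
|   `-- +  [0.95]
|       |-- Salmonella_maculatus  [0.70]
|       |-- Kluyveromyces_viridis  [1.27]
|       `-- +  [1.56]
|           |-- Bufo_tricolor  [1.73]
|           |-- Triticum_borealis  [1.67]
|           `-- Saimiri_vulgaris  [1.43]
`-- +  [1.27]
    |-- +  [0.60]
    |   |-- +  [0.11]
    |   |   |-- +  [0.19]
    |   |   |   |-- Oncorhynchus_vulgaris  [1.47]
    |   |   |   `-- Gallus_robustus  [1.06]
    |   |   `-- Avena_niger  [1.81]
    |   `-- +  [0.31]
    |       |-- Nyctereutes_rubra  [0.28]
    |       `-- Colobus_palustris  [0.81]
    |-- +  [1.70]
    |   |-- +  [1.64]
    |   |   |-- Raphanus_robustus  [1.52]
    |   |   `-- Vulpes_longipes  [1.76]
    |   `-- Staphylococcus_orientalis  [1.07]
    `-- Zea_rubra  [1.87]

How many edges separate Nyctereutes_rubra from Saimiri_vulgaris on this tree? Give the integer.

The MRCA of Nyctereutes_rubra and Saimiri_vulgaris is the root of the tree.
From Nyctereutes_rubra up to that node: 4 branches. From Saimiri_vulgaris up to the same node: 4 branches. Total: 4 + 4 = 8.

8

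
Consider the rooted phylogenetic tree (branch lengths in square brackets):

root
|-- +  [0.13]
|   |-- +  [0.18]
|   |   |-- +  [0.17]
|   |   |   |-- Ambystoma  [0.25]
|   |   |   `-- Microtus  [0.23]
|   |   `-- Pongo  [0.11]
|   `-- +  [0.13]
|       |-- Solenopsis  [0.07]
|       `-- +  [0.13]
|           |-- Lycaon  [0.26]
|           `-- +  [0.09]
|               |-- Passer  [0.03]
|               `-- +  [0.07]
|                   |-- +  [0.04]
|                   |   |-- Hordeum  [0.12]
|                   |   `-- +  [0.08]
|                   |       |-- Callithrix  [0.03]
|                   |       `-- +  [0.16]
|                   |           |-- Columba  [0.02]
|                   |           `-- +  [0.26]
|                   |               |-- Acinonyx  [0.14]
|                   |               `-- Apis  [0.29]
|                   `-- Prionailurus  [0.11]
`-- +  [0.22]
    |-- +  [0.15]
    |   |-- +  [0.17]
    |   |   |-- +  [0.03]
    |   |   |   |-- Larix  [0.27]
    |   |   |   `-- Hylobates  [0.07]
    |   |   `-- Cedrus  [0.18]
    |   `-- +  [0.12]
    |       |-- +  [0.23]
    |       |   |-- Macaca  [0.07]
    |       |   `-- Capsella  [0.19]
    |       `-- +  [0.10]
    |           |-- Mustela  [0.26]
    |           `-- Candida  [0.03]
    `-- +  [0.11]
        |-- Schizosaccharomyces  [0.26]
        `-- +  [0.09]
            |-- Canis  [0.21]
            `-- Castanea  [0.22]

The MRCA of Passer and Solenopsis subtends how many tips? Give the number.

The MRCA of Passer and Solenopsis is the node subtending (Solenopsis,(Lycaon,(Passer,((Hordeum,(Callithrix,(Columba,(Acinonyx,Apis)))),Prionailurus)))).
That clade contains 9 terminal taxa: Acinonyx, Apis, Callithrix, Columba, Hordeum, Lycaon, Passer, Prionailurus, Solenopsis.

9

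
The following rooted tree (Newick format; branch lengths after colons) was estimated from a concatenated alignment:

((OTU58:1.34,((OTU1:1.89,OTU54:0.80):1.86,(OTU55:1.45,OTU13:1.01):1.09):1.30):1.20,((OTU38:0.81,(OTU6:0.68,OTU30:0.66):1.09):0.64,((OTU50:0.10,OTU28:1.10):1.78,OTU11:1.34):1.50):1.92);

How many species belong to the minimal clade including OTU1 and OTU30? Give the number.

11

The MRCA of OTU1 and OTU30 is the root, so the clade is the entire tree.
That clade contains 11 terminal taxa: OTU1, OTU11, OTU13, OTU28, OTU30, OTU38, OTU50, OTU54, OTU55, OTU58, OTU6.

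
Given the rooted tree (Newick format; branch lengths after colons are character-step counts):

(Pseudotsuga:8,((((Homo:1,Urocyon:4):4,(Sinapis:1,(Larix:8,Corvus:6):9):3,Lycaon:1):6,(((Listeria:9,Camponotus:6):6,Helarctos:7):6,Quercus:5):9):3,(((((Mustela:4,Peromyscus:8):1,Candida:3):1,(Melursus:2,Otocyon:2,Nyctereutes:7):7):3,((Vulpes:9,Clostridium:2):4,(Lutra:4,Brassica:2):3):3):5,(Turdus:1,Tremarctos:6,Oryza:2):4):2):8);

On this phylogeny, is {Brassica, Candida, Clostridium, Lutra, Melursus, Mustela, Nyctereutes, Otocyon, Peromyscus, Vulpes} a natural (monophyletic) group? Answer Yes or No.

The most recent common ancestor of these taxa subtends ((((Mustela,Peromyscus),Candida),(Melursus,Otocyon,Nyctereutes)),((Vulpes,Clostridium),(Lutra,Brassica))).
That clade has exactly 10 tips — every listed taxon and nothing else — so the group is monophyletic.

Yes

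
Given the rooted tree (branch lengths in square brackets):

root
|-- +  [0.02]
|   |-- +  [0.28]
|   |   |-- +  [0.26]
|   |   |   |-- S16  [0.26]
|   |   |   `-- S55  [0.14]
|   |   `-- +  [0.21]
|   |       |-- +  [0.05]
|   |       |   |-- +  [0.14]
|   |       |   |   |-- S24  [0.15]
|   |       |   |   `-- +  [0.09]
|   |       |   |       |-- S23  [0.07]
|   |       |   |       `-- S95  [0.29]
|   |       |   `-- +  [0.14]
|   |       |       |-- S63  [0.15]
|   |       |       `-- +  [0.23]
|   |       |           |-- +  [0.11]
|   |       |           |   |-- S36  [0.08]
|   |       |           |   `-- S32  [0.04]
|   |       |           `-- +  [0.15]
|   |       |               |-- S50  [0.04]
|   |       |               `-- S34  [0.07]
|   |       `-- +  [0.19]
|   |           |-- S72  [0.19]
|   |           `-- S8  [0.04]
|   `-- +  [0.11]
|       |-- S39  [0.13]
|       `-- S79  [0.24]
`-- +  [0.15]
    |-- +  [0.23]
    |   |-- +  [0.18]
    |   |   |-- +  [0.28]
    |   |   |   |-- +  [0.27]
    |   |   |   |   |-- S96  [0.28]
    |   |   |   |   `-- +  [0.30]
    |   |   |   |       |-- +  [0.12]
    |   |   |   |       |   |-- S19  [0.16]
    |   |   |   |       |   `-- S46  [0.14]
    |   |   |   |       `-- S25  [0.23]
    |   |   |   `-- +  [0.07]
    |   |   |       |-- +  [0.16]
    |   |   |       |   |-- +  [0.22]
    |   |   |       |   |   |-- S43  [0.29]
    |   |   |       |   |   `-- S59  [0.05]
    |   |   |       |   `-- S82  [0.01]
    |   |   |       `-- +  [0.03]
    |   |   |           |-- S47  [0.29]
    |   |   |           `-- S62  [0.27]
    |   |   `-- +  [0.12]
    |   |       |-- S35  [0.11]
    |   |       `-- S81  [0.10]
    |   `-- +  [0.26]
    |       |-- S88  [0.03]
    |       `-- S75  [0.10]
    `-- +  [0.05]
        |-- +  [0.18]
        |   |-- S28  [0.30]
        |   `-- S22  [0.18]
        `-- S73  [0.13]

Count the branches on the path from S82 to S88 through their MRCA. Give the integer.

7

The MRCA of S82 and S88 is the node subtending ((((S96,((S19,S46),S25)),(((S43,S59),S82),(S47,S62))),(S35,S81)),(S88,S75)).
From S82 up to that node: 5 branches. From S88 up to the same node: 2 branches. Total: 5 + 2 = 7.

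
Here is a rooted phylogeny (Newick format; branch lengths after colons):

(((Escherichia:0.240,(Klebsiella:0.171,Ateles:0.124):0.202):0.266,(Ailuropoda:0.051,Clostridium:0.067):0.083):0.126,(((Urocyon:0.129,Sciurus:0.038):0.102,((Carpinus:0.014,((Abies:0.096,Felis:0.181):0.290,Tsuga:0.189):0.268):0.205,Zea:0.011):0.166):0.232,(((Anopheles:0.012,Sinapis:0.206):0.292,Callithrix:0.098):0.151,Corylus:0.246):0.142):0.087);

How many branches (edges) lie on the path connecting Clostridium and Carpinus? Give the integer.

8

The MRCA of Clostridium and Carpinus is the root of the tree.
From Clostridium up to that node: 3 branches. From Carpinus up to the same node: 5 branches. Total: 3 + 5 = 8.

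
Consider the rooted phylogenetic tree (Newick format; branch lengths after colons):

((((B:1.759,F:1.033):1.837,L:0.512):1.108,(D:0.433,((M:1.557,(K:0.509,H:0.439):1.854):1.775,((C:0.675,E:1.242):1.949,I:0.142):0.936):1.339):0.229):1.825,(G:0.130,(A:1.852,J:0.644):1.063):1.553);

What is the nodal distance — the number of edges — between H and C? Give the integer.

6

The MRCA of H and C is the node subtending ((M,(K,H)),((C,E),I)).
From H up to that node: 3 branches. From C up to the same node: 3 branches. Total: 3 + 3 = 6.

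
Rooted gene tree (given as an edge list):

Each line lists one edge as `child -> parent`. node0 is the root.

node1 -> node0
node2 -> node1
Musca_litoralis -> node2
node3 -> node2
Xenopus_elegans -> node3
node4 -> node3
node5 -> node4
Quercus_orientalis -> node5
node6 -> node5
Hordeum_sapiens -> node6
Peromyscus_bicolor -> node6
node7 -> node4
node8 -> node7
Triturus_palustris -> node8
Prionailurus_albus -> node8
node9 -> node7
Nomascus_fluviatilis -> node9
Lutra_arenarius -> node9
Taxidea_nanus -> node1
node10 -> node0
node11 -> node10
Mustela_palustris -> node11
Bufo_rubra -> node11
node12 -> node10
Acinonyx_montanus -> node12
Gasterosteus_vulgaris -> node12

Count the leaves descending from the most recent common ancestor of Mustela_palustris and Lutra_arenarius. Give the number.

14

The MRCA of Mustela_palustris and Lutra_arenarius is the root, so the clade is the entire tree.
That clade contains 14 terminal taxa: Acinonyx_montanus, Bufo_rubra, Gasterosteus_vulgaris, Hordeum_sapiens, Lutra_arenarius, Musca_litoralis, Mustela_palustris, Nomascus_fluviatilis, Peromyscus_bicolor, Prionailurus_albus, Quercus_orientalis, Taxidea_nanus, Triturus_palustris, Xenopus_elegans.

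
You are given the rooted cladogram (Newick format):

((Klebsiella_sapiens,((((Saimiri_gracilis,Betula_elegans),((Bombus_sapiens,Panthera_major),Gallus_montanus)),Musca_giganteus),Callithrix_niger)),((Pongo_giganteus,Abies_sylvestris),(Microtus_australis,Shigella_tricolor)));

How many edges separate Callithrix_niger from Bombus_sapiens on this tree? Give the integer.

6

The MRCA of Callithrix_niger and Bombus_sapiens is the node subtending ((((Saimiri_gracilis,Betula_elegans),((Bombus_sapiens,Panthera_major),Gallus_montanus)),Musca_giganteus),Callithrix_niger).
From Callithrix_niger up to that node: 1 branch. From Bombus_sapiens up to the same node: 5 branches. Total: 1 + 5 = 6.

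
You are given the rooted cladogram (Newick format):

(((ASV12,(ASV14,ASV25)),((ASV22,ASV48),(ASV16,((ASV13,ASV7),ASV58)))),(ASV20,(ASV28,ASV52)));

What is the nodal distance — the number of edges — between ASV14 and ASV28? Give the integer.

7

The MRCA of ASV14 and ASV28 is the root of the tree.
From ASV14 up to that node: 4 branches. From ASV28 up to the same node: 3 branches. Total: 4 + 3 = 7.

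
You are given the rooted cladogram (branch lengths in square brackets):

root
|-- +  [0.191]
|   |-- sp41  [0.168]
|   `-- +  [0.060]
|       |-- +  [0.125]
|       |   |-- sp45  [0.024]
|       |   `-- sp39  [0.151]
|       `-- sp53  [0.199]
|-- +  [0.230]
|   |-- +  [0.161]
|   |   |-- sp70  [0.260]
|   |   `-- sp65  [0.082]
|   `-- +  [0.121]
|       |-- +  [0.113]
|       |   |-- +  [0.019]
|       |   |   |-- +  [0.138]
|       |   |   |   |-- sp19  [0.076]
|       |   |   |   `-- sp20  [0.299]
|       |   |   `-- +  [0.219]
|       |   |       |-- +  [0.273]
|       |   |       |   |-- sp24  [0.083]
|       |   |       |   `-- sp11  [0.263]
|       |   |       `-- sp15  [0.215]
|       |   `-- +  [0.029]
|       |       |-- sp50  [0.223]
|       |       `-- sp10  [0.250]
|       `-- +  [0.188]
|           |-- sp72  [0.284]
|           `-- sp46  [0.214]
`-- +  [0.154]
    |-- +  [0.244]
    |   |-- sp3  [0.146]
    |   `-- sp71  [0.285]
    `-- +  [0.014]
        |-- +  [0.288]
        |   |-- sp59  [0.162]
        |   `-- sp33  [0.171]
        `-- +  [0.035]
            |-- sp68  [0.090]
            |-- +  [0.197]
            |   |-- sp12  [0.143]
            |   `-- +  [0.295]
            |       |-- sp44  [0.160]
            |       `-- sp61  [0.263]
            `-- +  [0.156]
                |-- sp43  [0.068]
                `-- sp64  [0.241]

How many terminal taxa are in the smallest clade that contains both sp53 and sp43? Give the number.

25

The MRCA of sp53 and sp43 is the root, so the clade is the entire tree.
That clade contains 25 terminal taxa: sp10, sp11, sp12, sp15, sp19, sp20, sp24, sp3, sp33, sp39, sp41, sp43, sp44, sp45, sp46, sp50, sp53, sp59, sp61, sp64, sp65, sp68, sp70, sp71, sp72.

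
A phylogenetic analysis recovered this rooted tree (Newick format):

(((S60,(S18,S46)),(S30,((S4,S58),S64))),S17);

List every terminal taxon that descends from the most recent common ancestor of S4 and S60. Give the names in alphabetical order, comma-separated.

Tracing S4: it sits inside (S4,S58).
Tracing S60: it sits inside (S60,(S18,S46)).
The smallest clade enclosing both is ((S60,(S18,S46)),(S30,((S4,S58),S64))); the answer is its 7 terminal taxa in alphabetical order.

S18, S30, S4, S46, S58, S60, S64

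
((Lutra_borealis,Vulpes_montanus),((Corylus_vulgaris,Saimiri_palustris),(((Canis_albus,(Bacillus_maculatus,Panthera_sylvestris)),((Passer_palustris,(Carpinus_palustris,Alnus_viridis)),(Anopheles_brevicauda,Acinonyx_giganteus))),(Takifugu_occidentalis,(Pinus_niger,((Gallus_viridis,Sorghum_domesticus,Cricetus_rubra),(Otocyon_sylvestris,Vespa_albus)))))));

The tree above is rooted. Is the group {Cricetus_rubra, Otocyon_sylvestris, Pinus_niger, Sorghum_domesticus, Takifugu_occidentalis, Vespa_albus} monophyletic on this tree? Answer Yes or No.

No

The MRCA of the listed taxa subtends (Takifugu_occidentalis,(Pinus_niger,((Gallus_viridis,Sorghum_domesticus,Cricetus_rubra),(Otocyon_sylvestris,Vespa_albus)))).
That clade also contains Gallus_viridis, which is not in the proposed group, so the group is not monophyletic.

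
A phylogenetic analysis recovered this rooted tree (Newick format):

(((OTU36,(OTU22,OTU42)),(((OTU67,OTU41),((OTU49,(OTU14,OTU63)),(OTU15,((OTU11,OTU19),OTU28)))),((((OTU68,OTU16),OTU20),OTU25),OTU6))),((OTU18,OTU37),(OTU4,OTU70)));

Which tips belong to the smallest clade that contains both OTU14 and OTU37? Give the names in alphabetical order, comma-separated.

Tracing OTU14: it sits inside (OTU14,OTU63).
Tracing OTU37: it sits inside (OTU18,OTU37).
The smallest clade enclosing both is the whole tree (their MRCA is the root), so the answer is all 21 tips in alphabetical order.

OTU11, OTU14, OTU15, OTU16, OTU18, OTU19, OTU20, OTU22, OTU25, OTU28, OTU36, OTU37, OTU4, OTU41, OTU42, OTU49, OTU6, OTU63, OTU67, OTU68, OTU70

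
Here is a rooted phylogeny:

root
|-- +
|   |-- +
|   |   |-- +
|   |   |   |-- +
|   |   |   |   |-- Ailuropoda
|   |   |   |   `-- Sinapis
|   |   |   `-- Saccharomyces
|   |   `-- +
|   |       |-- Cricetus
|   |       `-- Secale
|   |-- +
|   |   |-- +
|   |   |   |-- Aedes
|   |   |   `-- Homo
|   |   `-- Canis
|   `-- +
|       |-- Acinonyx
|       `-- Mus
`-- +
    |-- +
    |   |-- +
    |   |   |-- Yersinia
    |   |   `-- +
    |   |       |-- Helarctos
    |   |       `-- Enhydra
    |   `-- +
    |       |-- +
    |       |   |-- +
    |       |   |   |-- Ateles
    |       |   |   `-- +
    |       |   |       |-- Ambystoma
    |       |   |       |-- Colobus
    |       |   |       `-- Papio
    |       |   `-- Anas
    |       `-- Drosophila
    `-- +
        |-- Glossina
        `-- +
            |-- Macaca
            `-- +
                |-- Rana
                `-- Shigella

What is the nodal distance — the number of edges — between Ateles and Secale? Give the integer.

10

The MRCA of Ateles and Secale is the root of the tree.
From Ateles up to that node: 6 branches. From Secale up to the same node: 4 branches. Total: 6 + 4 = 10.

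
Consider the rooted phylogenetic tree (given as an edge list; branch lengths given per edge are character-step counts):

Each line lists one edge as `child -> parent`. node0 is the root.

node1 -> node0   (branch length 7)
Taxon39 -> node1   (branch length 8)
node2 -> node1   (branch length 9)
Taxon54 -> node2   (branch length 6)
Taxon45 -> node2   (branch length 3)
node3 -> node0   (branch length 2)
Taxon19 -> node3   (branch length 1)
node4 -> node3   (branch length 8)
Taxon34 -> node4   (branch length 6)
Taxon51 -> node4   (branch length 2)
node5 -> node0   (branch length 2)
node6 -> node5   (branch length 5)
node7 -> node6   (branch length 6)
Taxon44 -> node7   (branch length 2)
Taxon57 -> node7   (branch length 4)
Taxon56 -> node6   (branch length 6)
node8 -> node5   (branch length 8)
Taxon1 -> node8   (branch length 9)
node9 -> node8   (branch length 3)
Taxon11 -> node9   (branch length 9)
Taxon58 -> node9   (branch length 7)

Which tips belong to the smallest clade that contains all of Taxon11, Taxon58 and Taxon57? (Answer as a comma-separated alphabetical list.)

Taxon1, Taxon11, Taxon44, Taxon56, Taxon57, Taxon58

Tracing Taxon11: it sits inside (Taxon11,Taxon58).
Tracing Taxon58: it sits inside (Taxon11,Taxon58).
Tracing Taxon57: it sits inside (Taxon44,Taxon57).
The smallest clade enclosing all 3 is (((Taxon44,Taxon57),Taxon56),(Taxon1,(Taxon11,Taxon58))); the answer is its 6 terminal taxa in alphabetical order.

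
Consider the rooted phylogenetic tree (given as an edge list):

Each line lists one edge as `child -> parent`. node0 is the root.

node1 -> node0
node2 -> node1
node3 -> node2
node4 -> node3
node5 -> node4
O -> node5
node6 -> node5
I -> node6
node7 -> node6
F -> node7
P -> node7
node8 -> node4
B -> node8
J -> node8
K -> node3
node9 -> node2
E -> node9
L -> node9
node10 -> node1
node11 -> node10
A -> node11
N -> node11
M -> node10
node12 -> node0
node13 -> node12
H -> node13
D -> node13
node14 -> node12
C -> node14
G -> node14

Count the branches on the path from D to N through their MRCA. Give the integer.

The MRCA of D and N is the root of the tree.
From D up to that node: 3 branches. From N up to the same node: 4 branches. Total: 3 + 4 = 7.

7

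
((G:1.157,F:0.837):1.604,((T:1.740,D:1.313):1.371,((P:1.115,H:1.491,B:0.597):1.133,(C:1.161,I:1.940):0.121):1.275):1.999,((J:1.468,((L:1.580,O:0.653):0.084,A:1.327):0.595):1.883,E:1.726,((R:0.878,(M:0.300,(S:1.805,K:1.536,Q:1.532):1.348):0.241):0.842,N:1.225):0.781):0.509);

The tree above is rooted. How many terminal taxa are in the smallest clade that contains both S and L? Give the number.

The MRCA of S and L is the node subtending ((J,((L,O),A)),E,((R,(M,(S,K,Q))),N)).
That clade contains 11 terminal taxa: A, E, J, K, L, M, N, O, Q, R, S.

11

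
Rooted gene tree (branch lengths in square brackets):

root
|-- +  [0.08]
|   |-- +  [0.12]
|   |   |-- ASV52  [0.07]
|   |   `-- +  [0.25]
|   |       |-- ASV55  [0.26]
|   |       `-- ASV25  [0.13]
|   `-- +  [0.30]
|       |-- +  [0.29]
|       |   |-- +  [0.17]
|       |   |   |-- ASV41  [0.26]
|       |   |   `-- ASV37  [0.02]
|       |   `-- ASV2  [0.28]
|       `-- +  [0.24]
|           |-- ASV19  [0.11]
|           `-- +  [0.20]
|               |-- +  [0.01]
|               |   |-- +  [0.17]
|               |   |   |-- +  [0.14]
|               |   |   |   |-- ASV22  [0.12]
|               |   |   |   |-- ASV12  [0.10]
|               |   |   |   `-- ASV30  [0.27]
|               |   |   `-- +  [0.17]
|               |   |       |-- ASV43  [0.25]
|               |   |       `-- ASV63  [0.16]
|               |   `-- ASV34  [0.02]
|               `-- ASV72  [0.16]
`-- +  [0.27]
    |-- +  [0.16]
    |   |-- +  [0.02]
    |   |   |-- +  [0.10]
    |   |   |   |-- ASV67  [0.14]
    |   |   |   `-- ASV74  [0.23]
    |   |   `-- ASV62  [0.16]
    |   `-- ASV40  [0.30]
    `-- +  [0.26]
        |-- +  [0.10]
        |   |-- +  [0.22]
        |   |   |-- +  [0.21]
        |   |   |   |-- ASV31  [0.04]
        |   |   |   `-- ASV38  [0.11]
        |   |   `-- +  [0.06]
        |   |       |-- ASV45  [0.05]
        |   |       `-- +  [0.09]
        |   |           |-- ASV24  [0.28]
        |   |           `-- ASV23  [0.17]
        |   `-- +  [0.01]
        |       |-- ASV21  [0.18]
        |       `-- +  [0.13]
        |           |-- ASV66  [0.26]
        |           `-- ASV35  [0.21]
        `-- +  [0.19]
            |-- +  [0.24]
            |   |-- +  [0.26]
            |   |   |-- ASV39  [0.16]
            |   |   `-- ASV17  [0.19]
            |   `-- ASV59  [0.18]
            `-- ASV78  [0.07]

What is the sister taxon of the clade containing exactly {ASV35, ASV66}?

ASV21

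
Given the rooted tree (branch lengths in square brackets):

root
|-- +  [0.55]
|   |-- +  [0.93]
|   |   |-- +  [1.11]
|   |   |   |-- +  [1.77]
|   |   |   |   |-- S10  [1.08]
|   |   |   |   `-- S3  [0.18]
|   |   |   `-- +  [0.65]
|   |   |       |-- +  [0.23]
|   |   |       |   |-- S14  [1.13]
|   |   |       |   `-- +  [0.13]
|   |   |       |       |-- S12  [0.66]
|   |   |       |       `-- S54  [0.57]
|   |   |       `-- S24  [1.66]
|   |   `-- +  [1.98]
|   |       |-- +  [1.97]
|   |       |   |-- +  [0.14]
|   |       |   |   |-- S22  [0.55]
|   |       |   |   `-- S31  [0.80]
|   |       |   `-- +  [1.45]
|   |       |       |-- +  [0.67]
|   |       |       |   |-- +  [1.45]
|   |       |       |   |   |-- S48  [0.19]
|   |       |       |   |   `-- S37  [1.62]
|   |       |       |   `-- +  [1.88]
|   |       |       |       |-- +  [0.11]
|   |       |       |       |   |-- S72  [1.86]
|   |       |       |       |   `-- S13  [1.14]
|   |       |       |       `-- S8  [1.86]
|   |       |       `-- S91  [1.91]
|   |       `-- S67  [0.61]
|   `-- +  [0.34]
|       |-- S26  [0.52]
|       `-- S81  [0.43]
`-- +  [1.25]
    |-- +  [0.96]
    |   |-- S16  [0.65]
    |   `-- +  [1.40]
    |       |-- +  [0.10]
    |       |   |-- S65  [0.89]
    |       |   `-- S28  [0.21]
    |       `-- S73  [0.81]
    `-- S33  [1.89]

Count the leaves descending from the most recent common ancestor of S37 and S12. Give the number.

15

The MRCA of S37 and S12 is the node subtending (((S10,S3),((S14,(S12,S54)),S24)),(((S22,S31),(((S48,S37),((S72,S13),S8)),S91)),S67)).
That clade contains 15 terminal taxa: S10, S12, S13, S14, S22, S24, S3, S31, S37, S48, S54, S67, S72, S8, S91.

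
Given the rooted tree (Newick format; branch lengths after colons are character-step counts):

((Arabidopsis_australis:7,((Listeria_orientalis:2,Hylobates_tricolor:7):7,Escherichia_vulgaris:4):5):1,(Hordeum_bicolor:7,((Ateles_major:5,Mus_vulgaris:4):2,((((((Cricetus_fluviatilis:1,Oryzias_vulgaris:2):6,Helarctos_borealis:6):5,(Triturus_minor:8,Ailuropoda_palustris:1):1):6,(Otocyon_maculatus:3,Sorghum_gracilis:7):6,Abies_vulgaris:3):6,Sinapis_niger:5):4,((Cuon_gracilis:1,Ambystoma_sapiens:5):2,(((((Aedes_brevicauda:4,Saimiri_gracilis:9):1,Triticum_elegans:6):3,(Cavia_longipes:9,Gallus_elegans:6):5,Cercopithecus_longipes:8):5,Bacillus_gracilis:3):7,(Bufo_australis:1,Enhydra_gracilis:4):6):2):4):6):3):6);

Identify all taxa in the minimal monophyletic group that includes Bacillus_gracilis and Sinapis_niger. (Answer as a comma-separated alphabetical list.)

Abies_vulgaris, Aedes_brevicauda, Ailuropoda_palustris, Ambystoma_sapiens, Bacillus_gracilis, Bufo_australis, Cavia_longipes, Cercopithecus_longipes, Cricetus_fluviatilis, Cuon_gracilis, Enhydra_gracilis, Gallus_elegans, Helarctos_borealis, Oryzias_vulgaris, Otocyon_maculatus, Saimiri_gracilis, Sinapis_niger, Sorghum_gracilis, Triticum_elegans, Triturus_minor

Tracing Bacillus_gracilis: it sits inside ((((Aedes_brevicauda,Saimiri_gracilis),Triticum_elegans),(Cavia_longipes,Gallus_elegans),Cercopithecus_longipes),Bacillus_gracilis).
Tracing Sinapis_niger: it sits inside (((((Cricetus_fluviatilis,Oryzias_vulgaris),Helarctos_borealis),(Triturus_minor,Ailuropoda_palustris)),(Otocyon_maculatus,Sorghum_gracilis),Abies_vulgaris),Sinapis_niger).
The smallest clade enclosing both is ((((((Cricetus_fluviatilis,Oryzias_vulgaris),Helarctos_borealis),(Triturus_minor,Ailuropoda_palustris)),(Otocyon_maculatus,Sorghum_gracilis),Abies_vulgaris),Sinapis_niger),((Cuon_gracilis,Ambystoma_sapiens),(((((Aedes_brevicauda,Saimiri_gracilis),Triticum_elegans),(Cavia_longipes,Gallus_elegans),Cercopithecus_longipes),Bacillus_gracilis),(Bufo_australis,Enhydra_gracilis)))); the answer is its 20 terminal taxa in alphabetical order.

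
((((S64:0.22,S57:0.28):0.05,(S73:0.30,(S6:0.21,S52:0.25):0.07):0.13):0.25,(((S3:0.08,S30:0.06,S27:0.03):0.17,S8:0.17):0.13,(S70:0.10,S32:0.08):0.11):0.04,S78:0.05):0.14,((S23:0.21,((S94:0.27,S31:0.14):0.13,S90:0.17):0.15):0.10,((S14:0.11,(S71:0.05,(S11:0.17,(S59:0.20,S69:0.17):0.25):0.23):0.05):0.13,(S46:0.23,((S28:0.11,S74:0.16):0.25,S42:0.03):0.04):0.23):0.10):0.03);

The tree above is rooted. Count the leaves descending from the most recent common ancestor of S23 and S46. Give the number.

The MRCA of S23 and S46 is the node subtending ((S23,((S94,S31),S90)),((S14,(S71,(S11,(S59,S69)))),(S46,((S28,S74),S42)))).
That clade contains 13 terminal taxa: S11, S14, S23, S28, S31, S42, S46, S59, S69, S71, S74, S90, S94.

13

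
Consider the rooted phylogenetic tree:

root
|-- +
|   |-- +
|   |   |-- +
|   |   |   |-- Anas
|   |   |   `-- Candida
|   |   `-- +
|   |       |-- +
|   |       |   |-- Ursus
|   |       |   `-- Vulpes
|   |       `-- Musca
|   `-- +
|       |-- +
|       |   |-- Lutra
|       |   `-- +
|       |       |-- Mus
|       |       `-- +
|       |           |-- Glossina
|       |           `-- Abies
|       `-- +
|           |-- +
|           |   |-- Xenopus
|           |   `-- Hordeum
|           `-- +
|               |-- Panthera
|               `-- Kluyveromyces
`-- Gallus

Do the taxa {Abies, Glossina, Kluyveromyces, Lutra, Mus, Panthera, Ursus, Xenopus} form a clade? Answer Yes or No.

No

The MRCA of the listed taxa subtends (((Anas,Candida),((Ursus,Vulpes),Musca)),((Lutra,(Mus,(Glossina,Abies))),((Xenopus,Hordeum),(Panthera,Kluyveromyces)))).
That clade also contains Anas, Candida, Hordeum, Musca, Vulpes, which are not in the proposed group, so the group is not monophyletic.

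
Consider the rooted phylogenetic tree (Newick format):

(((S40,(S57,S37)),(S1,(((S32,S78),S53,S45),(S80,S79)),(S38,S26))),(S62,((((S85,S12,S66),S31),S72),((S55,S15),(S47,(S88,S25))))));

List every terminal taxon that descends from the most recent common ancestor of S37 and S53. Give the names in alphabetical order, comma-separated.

S1, S26, S32, S37, S38, S40, S45, S53, S57, S78, S79, S80

Tracing S37: it sits inside (S57,S37).
Tracing S53: it sits inside ((S32,S78),S53,S45).
The smallest clade enclosing both is ((S40,(S57,S37)),(S1,(((S32,S78),S53,S45),(S80,S79)),(S38,S26))); the answer is its 12 terminal taxa in alphabetical order.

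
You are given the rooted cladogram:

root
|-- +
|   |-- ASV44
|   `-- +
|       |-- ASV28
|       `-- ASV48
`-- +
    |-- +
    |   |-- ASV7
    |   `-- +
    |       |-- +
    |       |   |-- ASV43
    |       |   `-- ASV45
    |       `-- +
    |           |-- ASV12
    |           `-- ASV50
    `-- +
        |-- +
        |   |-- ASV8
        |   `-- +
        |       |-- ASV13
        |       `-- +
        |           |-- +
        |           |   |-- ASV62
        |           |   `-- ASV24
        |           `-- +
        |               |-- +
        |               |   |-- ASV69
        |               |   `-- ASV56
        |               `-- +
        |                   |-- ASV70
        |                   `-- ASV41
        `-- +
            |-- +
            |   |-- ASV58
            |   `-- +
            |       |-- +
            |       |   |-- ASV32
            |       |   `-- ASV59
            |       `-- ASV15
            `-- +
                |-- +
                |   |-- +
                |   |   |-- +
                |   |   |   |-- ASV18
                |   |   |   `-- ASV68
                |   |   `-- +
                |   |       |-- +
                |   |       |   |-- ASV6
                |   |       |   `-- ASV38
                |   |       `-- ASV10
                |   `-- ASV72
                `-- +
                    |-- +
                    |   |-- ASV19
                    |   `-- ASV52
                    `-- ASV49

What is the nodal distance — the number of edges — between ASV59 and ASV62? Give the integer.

10

The MRCA of ASV59 and ASV62 is the node subtending ((ASV8,(ASV13,((ASV62,ASV24),((ASV69,ASV56),(ASV70,ASV41))))),((ASV58,((ASV32,ASV59),ASV15)),((((ASV18,ASV68),((ASV6,ASV38),ASV10)),ASV72),((ASV19,ASV52),ASV49)))).
From ASV59 up to that node: 5 branches. From ASV62 up to the same node: 5 branches. Total: 5 + 5 = 10.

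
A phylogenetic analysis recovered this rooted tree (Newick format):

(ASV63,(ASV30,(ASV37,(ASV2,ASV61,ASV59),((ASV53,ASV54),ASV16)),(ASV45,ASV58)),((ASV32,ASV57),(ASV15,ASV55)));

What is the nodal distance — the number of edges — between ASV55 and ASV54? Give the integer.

8

The MRCA of ASV55 and ASV54 is the root of the tree.
From ASV55 up to that node: 3 branches. From ASV54 up to the same node: 5 branches. Total: 3 + 5 = 8.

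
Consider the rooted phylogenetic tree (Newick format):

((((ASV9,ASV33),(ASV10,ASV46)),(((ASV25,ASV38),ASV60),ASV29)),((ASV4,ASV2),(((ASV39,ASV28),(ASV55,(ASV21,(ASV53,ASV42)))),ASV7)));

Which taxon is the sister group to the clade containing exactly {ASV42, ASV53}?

ASV21

The clade containing exactly {ASV42, ASV53} attaches to the tree at the node subtending (ASV21,(ASV53,ASV42)).
The other lineage descending from that same node — the sister group — is the single tip ASV21.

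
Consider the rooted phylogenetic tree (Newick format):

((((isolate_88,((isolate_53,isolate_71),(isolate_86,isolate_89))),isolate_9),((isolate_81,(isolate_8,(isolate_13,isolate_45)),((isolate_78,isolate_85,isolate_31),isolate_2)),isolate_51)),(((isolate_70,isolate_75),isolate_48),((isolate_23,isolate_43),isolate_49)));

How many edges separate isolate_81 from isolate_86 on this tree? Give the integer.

8

The MRCA of isolate_81 and isolate_86 is the node subtending (((isolate_88,((isolate_53,isolate_71),(isolate_86,isolate_89))),isolate_9),((isolate_81,(isolate_8,(isolate_13,isolate_45)),((isolate_78,isolate_85,isolate_31),isolate_2)),isolate_51)).
From isolate_81 up to that node: 3 branches. From isolate_86 up to the same node: 5 branches. Total: 3 + 5 = 8.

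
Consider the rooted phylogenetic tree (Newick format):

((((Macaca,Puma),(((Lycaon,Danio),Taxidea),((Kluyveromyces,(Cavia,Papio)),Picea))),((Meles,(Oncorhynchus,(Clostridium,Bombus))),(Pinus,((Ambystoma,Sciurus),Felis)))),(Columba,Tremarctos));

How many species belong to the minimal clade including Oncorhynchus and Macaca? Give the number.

17

The MRCA of Oncorhynchus and Macaca is the node subtending (((Macaca,Puma),(((Lycaon,Danio),Taxidea),((Kluyveromyces,(Cavia,Papio)),Picea))),((Meles,(Oncorhynchus,(Clostridium,Bombus))),(Pinus,((Ambystoma,Sciurus),Felis)))).
That clade contains 17 terminal taxa: Ambystoma, Bombus, Cavia, Clostridium, Danio, Felis, Kluyveromyces, Lycaon, Macaca, Meles, Oncorhynchus, Papio, Picea, Pinus, Puma, Sciurus, Taxidea.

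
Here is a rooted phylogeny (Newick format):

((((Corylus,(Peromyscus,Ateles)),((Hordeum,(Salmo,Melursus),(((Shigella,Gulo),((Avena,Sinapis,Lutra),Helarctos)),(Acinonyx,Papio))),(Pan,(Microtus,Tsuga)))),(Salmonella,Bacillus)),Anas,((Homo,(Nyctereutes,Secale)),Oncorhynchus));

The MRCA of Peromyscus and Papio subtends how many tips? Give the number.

The MRCA of Peromyscus and Papio is the node subtending ((Corylus,(Peromyscus,Ateles)),((Hordeum,(Salmo,Melursus),(((Shigella,Gulo),((Avena,Sinapis,Lutra),Helarctos)),(Acinonyx,Papio))),(Pan,(Microtus,Tsuga)))).
That clade contains 17 terminal taxa: Acinonyx, Ateles, Avena, Corylus, Gulo, Helarctos, Hordeum, Lutra, Melursus, Microtus, Pan, Papio, Peromyscus, Salmo, Shigella, Sinapis, Tsuga.

17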